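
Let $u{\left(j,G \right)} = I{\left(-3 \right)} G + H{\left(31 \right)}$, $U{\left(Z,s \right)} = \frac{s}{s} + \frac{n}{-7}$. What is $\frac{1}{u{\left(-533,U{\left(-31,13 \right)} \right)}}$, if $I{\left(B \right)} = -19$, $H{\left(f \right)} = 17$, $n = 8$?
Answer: $\frac{7}{138} \approx 0.050725$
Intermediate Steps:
$U{\left(Z,s \right)} = - \frac{1}{7}$ ($U{\left(Z,s \right)} = \frac{s}{s} + \frac{8}{-7} = 1 + 8 \left(- \frac{1}{7}\right) = 1 - \frac{8}{7} = - \frac{1}{7}$)
$u{\left(j,G \right)} = 17 - 19 G$ ($u{\left(j,G \right)} = - 19 G + 17 = 17 - 19 G$)
$\frac{1}{u{\left(-533,U{\left(-31,13 \right)} \right)}} = \frac{1}{17 - - \frac{19}{7}} = \frac{1}{17 + \frac{19}{7}} = \frac{1}{\frac{138}{7}} = \frac{7}{138}$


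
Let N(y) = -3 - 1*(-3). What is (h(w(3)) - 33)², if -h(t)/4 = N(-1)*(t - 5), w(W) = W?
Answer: 1089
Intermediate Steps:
N(y) = 0 (N(y) = -3 + 3 = 0)
h(t) = 0 (h(t) = -0*(t - 5) = -0*(-5 + t) = -4*0 = 0)
(h(w(3)) - 33)² = (0 - 33)² = (-33)² = 1089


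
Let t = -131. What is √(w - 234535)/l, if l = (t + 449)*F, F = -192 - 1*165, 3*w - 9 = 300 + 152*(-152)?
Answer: -20*I*√1362/170289 ≈ -0.0043344*I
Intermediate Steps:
w = -22795/3 (w = 3 + (300 + 152*(-152))/3 = 3 + (300 - 23104)/3 = 3 + (⅓)*(-22804) = 3 - 22804/3 = -22795/3 ≈ -7598.3)
F = -357 (F = -192 - 165 = -357)
l = -113526 (l = (-131 + 449)*(-357) = 318*(-357) = -113526)
√(w - 234535)/l = √(-22795/3 - 234535)/(-113526) = √(-726400/3)*(-1/113526) = (40*I*√1362/3)*(-1/113526) = -20*I*√1362/170289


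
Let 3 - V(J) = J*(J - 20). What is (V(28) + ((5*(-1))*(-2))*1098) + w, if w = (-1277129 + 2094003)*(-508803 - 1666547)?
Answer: -1776986845141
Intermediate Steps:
V(J) = 3 - J*(-20 + J) (V(J) = 3 - J*(J - 20) = 3 - J*(-20 + J))
w = -1776986855900 (w = 816874*(-2175350) = -1776986855900)
(V(28) + ((5*(-1))*(-2))*1098) + w = ((3 - 1*28**2 + 20*28) + ((5*(-1))*(-2))*1098) - 1776986855900 = ((3 - 1*784 + 560) - 5*(-2)*1098) - 1776986855900 = ((3 - 784 + 560) + 10*1098) - 1776986855900 = (-221 + 10980) - 1776986855900 = 10759 - 1776986855900 = -1776986845141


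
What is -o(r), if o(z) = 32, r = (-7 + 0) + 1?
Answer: -32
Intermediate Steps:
r = -6 (r = -7 + 1 = -6)
-o(r) = -1*32 = -32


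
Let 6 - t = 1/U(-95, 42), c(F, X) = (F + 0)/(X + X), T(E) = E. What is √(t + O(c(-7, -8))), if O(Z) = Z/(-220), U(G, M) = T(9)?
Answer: √10257335/1320 ≈ 2.4263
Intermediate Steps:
U(G, M) = 9
c(F, X) = F/(2*X) (c(F, X) = F/((2*X)) = F*(1/(2*X)) = F/(2*X))
t = 53/9 (t = 6 - 1/9 = 6 - 1*⅑ = 6 - ⅑ = 53/9 ≈ 5.8889)
O(Z) = -Z/220 (O(Z) = Z*(-1/220) = -Z/220)
√(t + O(c(-7, -8))) = √(53/9 - (-7)/(440*(-8))) = √(53/9 - (-7)*(-1)/(440*8)) = √(53/9 - 1/220*7/16) = √(53/9 - 7/3520) = √(186497/31680) = √10257335/1320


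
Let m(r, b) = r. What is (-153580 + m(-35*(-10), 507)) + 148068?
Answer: -5162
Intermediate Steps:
(-153580 + m(-35*(-10), 507)) + 148068 = (-153580 - 35*(-10)) + 148068 = (-153580 + 350) + 148068 = -153230 + 148068 = -5162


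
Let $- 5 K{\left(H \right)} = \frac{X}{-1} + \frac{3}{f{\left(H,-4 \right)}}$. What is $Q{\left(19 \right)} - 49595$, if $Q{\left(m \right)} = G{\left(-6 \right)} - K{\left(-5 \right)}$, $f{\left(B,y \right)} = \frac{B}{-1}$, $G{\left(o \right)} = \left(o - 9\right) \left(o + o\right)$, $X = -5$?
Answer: $- \frac{1235347}{25} \approx -49414.0$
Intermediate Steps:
$G{\left(o \right)} = 2 o \left(-9 + o\right)$ ($G{\left(o \right)} = \left(-9 + o\right) 2 o = 2 o \left(-9 + o\right)$)
$f{\left(B,y \right)} = - B$ ($f{\left(B,y \right)} = B \left(-1\right) = - B$)
$K{\left(H \right)} = -1 + \frac{3}{5 H}$ ($K{\left(H \right)} = - \frac{- \frac{5}{-1} + \frac{3}{\left(-1\right) H}}{5} = - \frac{\left(-5\right) \left(-1\right) + 3 \left(- \frac{1}{H}\right)}{5} = - \frac{5 - \frac{3}{H}}{5} = -1 + \frac{3}{5 H}$)
$Q{\left(m \right)} = \frac{4528}{25}$ ($Q{\left(m \right)} = 2 \left(-6\right) \left(-9 - 6\right) - \frac{\frac{3}{5} - -5}{-5} = 2 \left(-6\right) \left(-15\right) - - \frac{\frac{3}{5} + 5}{5} = 180 - \left(- \frac{1}{5}\right) \frac{28}{5} = 180 - - \frac{28}{25} = 180 + \frac{28}{25} = \frac{4528}{25}$)
$Q{\left(19 \right)} - 49595 = \frac{4528}{25} - 49595 = - \frac{1235347}{25}$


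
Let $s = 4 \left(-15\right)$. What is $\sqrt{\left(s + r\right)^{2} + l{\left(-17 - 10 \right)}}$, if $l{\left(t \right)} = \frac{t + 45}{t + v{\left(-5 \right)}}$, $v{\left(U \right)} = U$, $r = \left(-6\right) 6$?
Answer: $\frac{3 \sqrt{16383}}{4} \approx 95.997$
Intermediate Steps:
$s = -60$
$r = -36$
$l{\left(t \right)} = \frac{45 + t}{-5 + t}$ ($l{\left(t \right)} = \frac{t + 45}{t - 5} = \frac{45 + t}{-5 + t}$)
$\sqrt{\left(s + r\right)^{2} + l{\left(-17 - 10 \right)}} = \sqrt{\left(-60 - 36\right)^{2} + \frac{45 - 27}{-5 - 27}} = \sqrt{\left(-96\right)^{2} + \frac{45 - 27}{-5 - 27}} = \sqrt{9216 + \frac{45 - 27}{-5 - 27}} = \sqrt{9216 + \frac{1}{-32} \cdot 18} = \sqrt{9216 - \frac{9}{16}} = \sqrt{\frac{147447}{16}} = \frac{3 \sqrt{16383}}{4}$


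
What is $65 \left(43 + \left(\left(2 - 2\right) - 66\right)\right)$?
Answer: $-1495$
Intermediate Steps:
$65 \left(43 + \left(\left(2 - 2\right) - 66\right)\right) = 65 \left(43 + \left(0 - 66\right)\right) = 65 \left(43 - 66\right) = 65 \left(-23\right) = -1495$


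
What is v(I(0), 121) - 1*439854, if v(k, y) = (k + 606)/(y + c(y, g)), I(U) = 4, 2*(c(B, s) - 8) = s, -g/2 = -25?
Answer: -33868453/77 ≈ -4.3985e+5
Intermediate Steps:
g = 50 (g = -2*(-25) = 50)
c(B, s) = 8 + s/2
v(k, y) = (606 + k)/(33 + y) (v(k, y) = (k + 606)/(y + (8 + (1/2)*50)) = (606 + k)/(y + (8 + 25)) = (606 + k)/(y + 33) = (606 + k)/(33 + y))
v(I(0), 121) - 1*439854 = (606 + 4)/(33 + 121) - 1*439854 = 610/154 - 439854 = (1/154)*610 - 439854 = 305/77 - 439854 = -33868453/77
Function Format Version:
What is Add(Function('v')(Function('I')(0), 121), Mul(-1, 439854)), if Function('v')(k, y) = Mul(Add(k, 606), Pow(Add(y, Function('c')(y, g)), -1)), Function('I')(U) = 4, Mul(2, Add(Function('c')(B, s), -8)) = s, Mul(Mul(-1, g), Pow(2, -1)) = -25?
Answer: Rational(-33868453, 77) ≈ -4.3985e+5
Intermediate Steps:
g = 50 (g = Mul(-2, -25) = 50)
Function('c')(B, s) = Add(8, Mul(Rational(1, 2), s))
Function('v')(k, y) = Mul(Pow(Add(33, y), -1), Add(606, k)) (Function('v')(k, y) = Mul(Add(k, 606), Pow(Add(y, Add(8, Mul(Rational(1, 2), 50))), -1)) = Mul(Add(606, k), Pow(Add(y, Add(8, 25)), -1)) = Mul(Add(606, k), Pow(Add(y, 33), -1)) = Mul(Add(606, k), Pow(Add(33, y), -1)) = Mul(Pow(Add(33, y), -1), Add(606, k)))
Add(Function('v')(Function('I')(0), 121), Mul(-1, 439854)) = Add(Mul(Pow(Add(33, 121), -1), Add(606, 4)), Mul(-1, 439854)) = Add(Mul(Pow(154, -1), 610), -439854) = Add(Mul(Rational(1, 154), 610), -439854) = Add(Rational(305, 77), -439854) = Rational(-33868453, 77)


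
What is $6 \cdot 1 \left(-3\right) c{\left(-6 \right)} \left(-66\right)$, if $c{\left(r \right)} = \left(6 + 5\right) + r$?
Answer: $5940$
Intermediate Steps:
$c{\left(r \right)} = 11 + r$
$6 \cdot 1 \left(-3\right) c{\left(-6 \right)} \left(-66\right) = 6 \cdot 1 \left(-3\right) \left(11 - 6\right) \left(-66\right) = 6 \left(-3\right) 5 \left(-66\right) = \left(-18\right) 5 \left(-66\right) = \left(-90\right) \left(-66\right) = 5940$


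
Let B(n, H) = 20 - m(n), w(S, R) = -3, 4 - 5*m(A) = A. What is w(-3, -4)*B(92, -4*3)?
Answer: -564/5 ≈ -112.80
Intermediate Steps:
m(A) = ⅘ - A/5
B(n, H) = 96/5 + n/5 (B(n, H) = 20 - (⅘ - n/5) = 20 + (-⅘ + n/5) = 96/5 + n/5)
w(-3, -4)*B(92, -4*3) = -3*(96/5 + (⅕)*92) = -3*(96/5 + 92/5) = -3*188/5 = -564/5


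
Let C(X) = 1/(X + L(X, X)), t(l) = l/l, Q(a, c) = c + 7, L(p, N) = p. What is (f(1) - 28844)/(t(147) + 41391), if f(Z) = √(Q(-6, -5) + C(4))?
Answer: -7211/10348 + √34/165568 ≈ -0.69681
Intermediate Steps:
Q(a, c) = 7 + c
t(l) = 1
C(X) = 1/(2*X) (C(X) = 1/(X + X) = 1/(2*X))
f(Z) = √34/4 (f(Z) = √((7 - 5) + (½)/4) = √(2 + (½)*(¼)) = √(2 + ⅛) = √(17/8) = √34/4)
(f(1) - 28844)/(t(147) + 41391) = (√34/4 - 28844)/(1 + 41391) = (-28844 + √34/4)/41392 = (-28844 + √34/4)*(1/41392) = -7211/10348 + √34/165568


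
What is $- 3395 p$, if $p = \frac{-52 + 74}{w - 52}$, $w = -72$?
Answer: $\frac{37345}{62} \approx 602.34$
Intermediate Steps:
$p = - \frac{11}{62}$ ($p = \frac{-52 + 74}{-72 - 52} = \frac{22}{-124} = 22 \left(- \frac{1}{124}\right) = - \frac{11}{62} \approx -0.17742$)
$- 3395 p = \left(-3395\right) \left(- \frac{11}{62}\right) = \frac{37345}{62}$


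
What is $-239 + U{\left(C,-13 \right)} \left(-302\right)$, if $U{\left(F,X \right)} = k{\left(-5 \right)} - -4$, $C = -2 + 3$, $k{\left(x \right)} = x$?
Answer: $63$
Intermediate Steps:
$C = 1$
$U{\left(F,X \right)} = -1$ ($U{\left(F,X \right)} = -5 - -4 = -5 + 4 = -1$)
$-239 + U{\left(C,-13 \right)} \left(-302\right) = -239 - -302 = -239 + 302 = 63$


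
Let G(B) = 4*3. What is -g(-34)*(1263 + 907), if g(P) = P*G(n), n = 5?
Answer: 885360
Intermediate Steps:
G(B) = 12
g(P) = 12*P (g(P) = P*12 = 12*P)
-g(-34)*(1263 + 907) = -12*(-34)*(1263 + 907) = -(-408)*2170 = -1*(-885360) = 885360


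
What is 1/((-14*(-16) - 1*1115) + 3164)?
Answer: 1/2273 ≈ 0.00043995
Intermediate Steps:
1/((-14*(-16) - 1*1115) + 3164) = 1/((224 - 1115) + 3164) = 1/(-891 + 3164) = 1/2273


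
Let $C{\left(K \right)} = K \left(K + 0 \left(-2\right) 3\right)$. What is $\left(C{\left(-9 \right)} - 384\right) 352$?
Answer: $-106656$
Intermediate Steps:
$C{\left(K \right)} = K^{2}$ ($C{\left(K \right)} = K \left(K + 0 \cdot 3\right) = K \left(K + 0\right) = K K = K^{2}$)
$\left(C{\left(-9 \right)} - 384\right) 352 = \left(\left(-9\right)^{2} - 384\right) 352 = \left(81 - 384\right) 352 = \left(-303\right) 352 = -106656$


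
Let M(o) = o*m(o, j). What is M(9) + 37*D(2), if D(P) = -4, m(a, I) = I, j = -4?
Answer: -184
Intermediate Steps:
M(o) = -4*o (M(o) = o*(-4) = -4*o)
M(9) + 37*D(2) = -4*9 + 37*(-4) = -36 - 148 = -184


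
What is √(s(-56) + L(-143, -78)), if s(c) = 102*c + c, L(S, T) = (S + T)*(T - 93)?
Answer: √32023 ≈ 178.95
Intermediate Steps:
L(S, T) = (-93 + T)*(S + T) (L(S, T) = (S + T)*(-93 + T) = (-93 + T)*(S + T))
s(c) = 103*c
√(s(-56) + L(-143, -78)) = √(103*(-56) + ((-78)² - 93*(-143) - 93*(-78) - 143*(-78))) = √(-5768 + (6084 + 13299 + 7254 + 11154)) = √(-5768 + 37791) = √32023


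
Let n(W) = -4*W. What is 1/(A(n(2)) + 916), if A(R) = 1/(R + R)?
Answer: 16/14655 ≈ 0.0010918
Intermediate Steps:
A(R) = 1/(2*R)
1/(A(n(2)) + 916) = 1/(1/(2*((-4*2))) + 916) = 1/((½)/(-8) + 916) = 1/((½)*(-⅛) + 916) = 1/(-1/16 + 916) = 1/(14655/16) = 16/14655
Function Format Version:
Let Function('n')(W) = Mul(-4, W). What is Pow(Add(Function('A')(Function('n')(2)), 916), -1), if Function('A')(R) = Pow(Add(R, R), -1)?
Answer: Rational(16, 14655) ≈ 0.0010918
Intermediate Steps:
Function('A')(R) = Mul(Rational(1, 2), Pow(R, -1)) (Function('A')(R) = Pow(Mul(2, R), -1) = Mul(Rational(1, 2), Pow(R, -1)))
Pow(Add(Function('A')(Function('n')(2)), 916), -1) = Pow(Add(Mul(Rational(1, 2), Pow(Mul(-4, 2), -1)), 916), -1) = Pow(Add(Mul(Rational(1, 2), Pow(-8, -1)), 916), -1) = Pow(Add(Mul(Rational(1, 2), Rational(-1, 8)), 916), -1) = Pow(Add(Rational(-1, 16), 916), -1) = Pow(Rational(14655, 16), -1) = Rational(16, 14655)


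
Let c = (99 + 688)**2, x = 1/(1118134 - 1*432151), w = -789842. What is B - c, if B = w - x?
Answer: -966694789414/685983 ≈ -1.4092e+6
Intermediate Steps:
x = 1/685983 (x = 1/(1118134 - 432151) = 1/685983 ≈ 1.4578e-6)
c = 619369 (c = 787**2 = 619369)
B = -541818184687/685983 (B = -789842 - 1*1/685983 = -789842 - 1/685983 = -541818184687/685983 ≈ -7.8984e+5)
B - c = -541818184687/685983 - 1*619369 = -541818184687/685983 - 619369 = -966694789414/685983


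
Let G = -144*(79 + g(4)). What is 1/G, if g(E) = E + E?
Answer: -1/12528 ≈ -7.9821e-5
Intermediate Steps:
g(E) = 2*E
G = -12528 (G = -144*(79 + 2*4) = -144*(79 + 8) = -144*87 = -12528)
1/G = 1/(-12528) = -1/12528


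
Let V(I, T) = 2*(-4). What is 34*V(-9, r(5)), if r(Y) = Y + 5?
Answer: -272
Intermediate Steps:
r(Y) = 5 + Y
V(I, T) = -8
34*V(-9, r(5)) = 34*(-8) = -272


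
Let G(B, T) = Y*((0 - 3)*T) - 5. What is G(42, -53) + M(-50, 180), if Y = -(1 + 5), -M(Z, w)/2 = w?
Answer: -1319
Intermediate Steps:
M(Z, w) = -2*w
Y = -6 (Y = -1*6 = -6)
G(B, T) = -5 + 18*T (G(B, T) = -6*(0 - 3)*T - 5 = -(-18)*T - 5 = 18*T - 5 = -5 + 18*T)
G(42, -53) + M(-50, 180) = (-5 + 18*(-53)) - 2*180 = (-5 - 954) - 360 = -959 - 360 = -1319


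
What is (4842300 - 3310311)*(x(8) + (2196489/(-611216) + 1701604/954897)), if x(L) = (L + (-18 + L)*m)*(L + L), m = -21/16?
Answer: 100200128955281374641/194549441584 ≈ 5.1504e+8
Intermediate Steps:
m = -21/16 (m = -21*1/16 = -21/16 ≈ -1.3125)
x(L) = 2*L*(189/8 - 5*L/16) (x(L) = (L + (-18 + L)*(-21/16))*(L + L) = (L + (189/8 - 21*L/16))*(2*L) = (189/8 - 5*L/16)*(2*L) = 2*L*(189/8 - 5*L/16))
(4842300 - 3310311)*(x(8) + (2196489/(-611216) + 1701604/954897)) = (4842300 - 3310311)*((⅛)*8*(378 - 5*8) + (2196489/(-611216) + 1701604/954897)) = 1531989*((⅛)*8*(378 - 40) + (2196489*(-1/611216) + 1701604*(1/954897))) = 1531989*((⅛)*8*338 + (-2196489/611216 + 1701604/954897)) = 1531989*(338 - 1057373166169/583648324752) = 1531989*(196215760600007/583648324752) = 100200128955281374641/194549441584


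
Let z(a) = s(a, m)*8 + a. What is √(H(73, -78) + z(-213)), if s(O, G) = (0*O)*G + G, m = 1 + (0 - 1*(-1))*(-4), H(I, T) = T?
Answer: 3*I*√35 ≈ 17.748*I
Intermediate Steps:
m = -3 (m = 1 + (0 + 1)*(-4) = 1 + 1*(-4) = 1 - 4 = -3)
s(O, G) = G (s(O, G) = 0*G + G = 0 + G = G)
z(a) = -24 + a (z(a) = -3*8 + a = -24 + a)
√(H(73, -78) + z(-213)) = √(-78 + (-24 - 213)) = √(-78 - 237) = √(-315) = 3*I*√35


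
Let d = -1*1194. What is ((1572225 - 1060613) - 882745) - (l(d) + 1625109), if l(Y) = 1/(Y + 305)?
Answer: -1774659137/889 ≈ -1.9962e+6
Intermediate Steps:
d = -1194
l(Y) = 1/(305 + Y)
((1572225 - 1060613) - 882745) - (l(d) + 1625109) = ((1572225 - 1060613) - 882745) - (1/(305 - 1194) + 1625109) = (511612 - 882745) - (1/(-889) + 1625109) = -371133 - (-1/889 + 1625109) = -371133 - 1*1444721900/889 = -371133 - 1444721900/889 = -1774659137/889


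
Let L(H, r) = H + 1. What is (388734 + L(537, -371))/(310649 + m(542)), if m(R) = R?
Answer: 389272/311191 ≈ 1.2509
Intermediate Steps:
L(H, r) = 1 + H
(388734 + L(537, -371))/(310649 + m(542)) = (388734 + (1 + 537))/(310649 + 542) = (388734 + 538)/311191 = 389272*(1/311191) = 389272/311191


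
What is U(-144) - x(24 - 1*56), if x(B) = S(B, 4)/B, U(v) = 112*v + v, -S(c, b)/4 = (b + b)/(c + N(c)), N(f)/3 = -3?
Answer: -667151/41 ≈ -16272.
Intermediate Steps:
N(f) = -9 (N(f) = 3*(-3) = -9)
S(c, b) = -8*b/(-9 + c) (S(c, b) = -4*(b + b)/(c - 9) = -4*2*b/(-9 + c) = -8*b/(-9 + c))
U(v) = 113*v
x(B) = -32/(B*(-9 + B)) (x(B) = (-8*4/(-9 + B))/B = (-32/(-9 + B))/B = -32/(B*(-9 + B)))
U(-144) - x(24 - 1*56) = 113*(-144) - (-32)/((24 - 1*56)*(-9 + (24 - 1*56))) = -16272 - (-32)/((24 - 56)*(-9 + (24 - 56))) = -16272 - (-32)/((-32)*(-9 - 32)) = -16272 - (-32)*(-1)/(32*(-41)) = -16272 - (-32)*(-1)*(-1)/(32*41) = -16272 - 1*(-1/41) = -16272 + 1/41 = -667151/41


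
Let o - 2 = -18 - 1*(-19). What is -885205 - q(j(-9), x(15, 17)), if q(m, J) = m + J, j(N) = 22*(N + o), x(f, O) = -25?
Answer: -885048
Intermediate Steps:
o = 3 (o = 2 + (-18 - 1*(-19)) = 2 + (-18 + 19) = 2 + 1 = 3)
j(N) = 66 + 22*N (j(N) = 22*(N + 3) = 22*(3 + N) = 66 + 22*N)
q(m, J) = J + m
-885205 - q(j(-9), x(15, 17)) = -885205 - (-25 + (66 + 22*(-9))) = -885205 - (-25 + (66 - 198)) = -885205 - (-25 - 132) = -885205 - 1*(-157) = -885205 + 157 = -885048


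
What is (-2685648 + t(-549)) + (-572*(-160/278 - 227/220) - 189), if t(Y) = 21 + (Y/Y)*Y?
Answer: -1866384686/695 ≈ -2.6854e+6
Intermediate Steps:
t(Y) = 21 + Y (t(Y) = 21 + 1*Y = 21 + Y)
(-2685648 + t(-549)) + (-572*(-160/278 - 227/220) - 189) = (-2685648 + (21 - 549)) + (-572*(-160/278 - 227/220) - 189) = (-2685648 - 528) + (-572*(-160*1/278 - 227*1/220) - 189) = -2686176 + (-572*(-80/139 - 227/220) - 189) = -2686176 + (-572*(-49153/30580) - 189) = -2686176 + (638989/695 - 189) = -2686176 + 507634/695 = -1866384686/695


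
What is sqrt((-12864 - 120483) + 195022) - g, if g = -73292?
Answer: 73292 + 5*sqrt(2467) ≈ 73540.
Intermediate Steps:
sqrt((-12864 - 120483) + 195022) - g = sqrt((-12864 - 120483) + 195022) - 1*(-73292) = sqrt(-133347 + 195022) + 73292 = sqrt(61675) + 73292 = 5*sqrt(2467) + 73292 = 73292 + 5*sqrt(2467)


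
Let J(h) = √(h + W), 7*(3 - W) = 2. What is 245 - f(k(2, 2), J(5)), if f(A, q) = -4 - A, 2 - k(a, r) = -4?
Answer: 255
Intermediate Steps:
k(a, r) = 6 (k(a, r) = 2 - 1*(-4) = 2 + 4 = 6)
W = 19/7 (W = 3 - ⅐*2 = 3 - 2/7 = 19/7 ≈ 2.7143)
J(h) = √(19/7 + h) (J(h) = √(h + 19/7) = √(19/7 + h))
245 - f(k(2, 2), J(5)) = 245 - (-4 - 1*6) = 245 - (-4 - 6) = 245 - 1*(-10) = 245 + 10 = 255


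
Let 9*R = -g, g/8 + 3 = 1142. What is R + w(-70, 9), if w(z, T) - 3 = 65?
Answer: -8500/9 ≈ -944.44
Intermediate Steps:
g = 9112 (g = -24 + 8*1142 = -24 + 9136 = 9112)
w(z, T) = 68 (w(z, T) = 3 + 65 = 68)
R = -9112/9 (R = (-1*9112)/9 = (1/9)*(-9112) = -9112/9 ≈ -1012.4)
R + w(-70, 9) = -9112/9 + 68 = -8500/9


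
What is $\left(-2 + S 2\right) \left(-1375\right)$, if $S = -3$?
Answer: $11000$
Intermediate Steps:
$\left(-2 + S 2\right) \left(-1375\right) = \left(-2 - 6\right) \left(-1375\right) = \left(-8\right) \left(-1375\right) = 11000$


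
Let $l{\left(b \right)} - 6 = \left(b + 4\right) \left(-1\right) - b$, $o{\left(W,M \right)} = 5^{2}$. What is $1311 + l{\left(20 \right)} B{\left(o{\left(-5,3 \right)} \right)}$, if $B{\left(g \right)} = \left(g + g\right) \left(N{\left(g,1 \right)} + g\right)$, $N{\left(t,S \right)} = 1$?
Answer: $-48089$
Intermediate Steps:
$o{\left(W,M \right)} = 25$
$l{\left(b \right)} = 2 - 2 b$ ($l{\left(b \right)} = 6 - \left(b - \left(b + 4\right) \left(-1\right)\right) = 6 - \left(b - \left(4 + b\right) \left(-1\right)\right) = 6 - \left(4 + 2 b\right) = 2 - 2 b$)
$B{\left(g \right)} = 2 g \left(1 + g\right)$ ($B{\left(g \right)} = \left(g + g\right) \left(1 + g\right) = 2 g \left(1 + g\right)$)
$1311 + l{\left(20 \right)} B{\left(o{\left(-5,3 \right)} \right)} = 1311 + \left(2 - 40\right) 2 \cdot 25 \left(1 + 25\right) = 1311 + \left(2 - 40\right) 2 \cdot 25 \cdot 26 = 1311 - 49400 = -48089$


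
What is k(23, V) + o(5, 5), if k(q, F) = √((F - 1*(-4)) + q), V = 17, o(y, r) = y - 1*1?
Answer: 4 + 2*√11 ≈ 10.633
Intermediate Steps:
o(y, r) = -1 + y (o(y, r) = y - 1 = -1 + y)
k(q, F) = √(4 + F + q) (k(q, F) = √((F + 4) + q) = √((4 + F) + q) = √(4 + F + q))
k(23, V) + o(5, 5) = √(4 + 17 + 23) + (-1 + 5) = √44 + 4 = 2*√11 + 4 = 4 + 2*√11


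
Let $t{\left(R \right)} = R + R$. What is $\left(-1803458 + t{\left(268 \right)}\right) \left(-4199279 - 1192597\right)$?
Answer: $9721131861672$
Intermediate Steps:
$t{\left(R \right)} = 2 R$
$\left(-1803458 + t{\left(268 \right)}\right) \left(-4199279 - 1192597\right) = \left(-1803458 + 2 \cdot 268\right) \left(-4199279 - 1192597\right) = \left(-1803458 + 536\right) \left(-5391876\right) = \left(-1802922\right) \left(-5391876\right) = 9721131861672$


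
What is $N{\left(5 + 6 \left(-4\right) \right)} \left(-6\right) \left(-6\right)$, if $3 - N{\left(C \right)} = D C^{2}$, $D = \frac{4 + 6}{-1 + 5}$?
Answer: $-32382$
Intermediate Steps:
$D = \frac{5}{2}$ ($D = \frac{10}{4} = 10 \cdot \frac{1}{4} = \frac{5}{2} \approx 2.5$)
$N{\left(C \right)} = 3 - \frac{5 C^{2}}{2}$
$N{\left(5 + 6 \left(-4\right) \right)} \left(-6\right) \left(-6\right) = \left(3 - \frac{5 \left(5 + 6 \left(-4\right)\right)^{2}}{2}\right) \left(-6\right) \left(-6\right) = \left(3 - \frac{5 \left(5 - 24\right)^{2}}{2}\right) \left(-6\right) \left(-6\right) = \left(3 - \frac{5 \left(-19\right)^{2}}{2}\right) \left(-6\right) \left(-6\right) = \left(3 - \frac{1805}{2}\right) \left(-6\right) \left(-6\right) = \left(- \frac{1799}{2}\right) \left(-6\right) \left(-6\right) = 5397 \left(-6\right) = -32382$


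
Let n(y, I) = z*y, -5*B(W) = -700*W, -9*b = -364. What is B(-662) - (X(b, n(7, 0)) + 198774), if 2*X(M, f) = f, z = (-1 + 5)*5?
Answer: -291524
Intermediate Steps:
b = 364/9 (b = -1/9*(-364) = 364/9 ≈ 40.444)
B(W) = 140*W (B(W) = -(-140)*W = 140*W)
z = 20 (z = 4*5 = 20)
n(y, I) = 20*y
X(M, f) = f/2
B(-662) - (X(b, n(7, 0)) + 198774) = 140*(-662) - ((20*7)/2 + 198774) = -92680 - ((1/2)*140 + 198774) = -92680 - (70 + 198774) = -92680 - 1*198844 = -92680 - 198844 = -291524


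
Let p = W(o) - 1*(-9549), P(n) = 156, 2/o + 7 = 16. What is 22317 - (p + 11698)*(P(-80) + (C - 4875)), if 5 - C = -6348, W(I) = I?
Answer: -312260797/9 ≈ -3.4696e+7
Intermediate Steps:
o = 2/9 (o = 2/(-7 + 16) = 2/9 ≈ 0.22222)
C = 6353 (C = 5 - 1*(-6348) = 5 + 6348 = 6353)
p = 85943/9 (p = 2/9 - 1*(-9549) = 2/9 + 9549 = 85943/9 ≈ 9549.2)
22317 - (p + 11698)*(P(-80) + (C - 4875)) = 22317 - (85943/9 + 11698)*(156 + (6353 - 4875)) = 22317 - 191225*(156 + 1478)/9 = 22317 - 191225*1634/9 = 22317 - 1*312461650/9 = 22317 - 312461650/9 = -312260797/9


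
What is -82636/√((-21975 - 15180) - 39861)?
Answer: 20659*I*√19254/9627 ≈ 297.77*I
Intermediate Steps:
-82636/√((-21975 - 15180) - 39861) = -82636/√(-37155 - 39861) = -82636*(-I*√19254/38508) = -(-20659)*I*√19254/9627 = 20659*I*√19254/9627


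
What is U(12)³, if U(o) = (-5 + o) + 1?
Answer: 512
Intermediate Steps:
U(o) = -4 + o
U(12)³ = (-4 + 12)³ = 8³ = 512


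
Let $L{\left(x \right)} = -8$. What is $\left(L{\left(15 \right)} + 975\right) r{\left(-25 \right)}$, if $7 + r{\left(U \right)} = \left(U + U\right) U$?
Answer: $1201981$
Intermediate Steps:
$r{\left(U \right)} = -7 + 2 U^{2}$ ($r{\left(U \right)} = -7 + \left(U + U\right) U = -7 + 2 U U = -7 + 2 U^{2}$)
$\left(L{\left(15 \right)} + 975\right) r{\left(-25 \right)} = \left(-8 + 975\right) \left(-7 + 2 \left(-25\right)^{2}\right) = 967 \left(-7 + 2 \cdot 625\right) = 967 \left(-7 + 1250\right) = 967 \cdot 1243 = 1201981$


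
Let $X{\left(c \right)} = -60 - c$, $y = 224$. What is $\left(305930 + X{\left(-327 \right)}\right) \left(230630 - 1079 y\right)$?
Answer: $-3388376002$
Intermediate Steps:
$\left(305930 + X{\left(-327 \right)}\right) \left(230630 - 1079 y\right) = \left(305930 - -267\right) \left(230630 - 241696\right) = \left(305930 + \left(-60 + 327\right)\right) \left(230630 - 241696\right) = \left(305930 + 267\right) \left(-11066\right) = 306197 \left(-11066\right) = -3388376002$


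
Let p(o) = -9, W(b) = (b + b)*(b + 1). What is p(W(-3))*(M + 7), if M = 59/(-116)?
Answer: -6777/116 ≈ -58.422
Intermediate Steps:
W(b) = 2*b*(1 + b) (W(b) = (2*b)*(1 + b) = 2*b*(1 + b))
M = -59/116 (M = 59*(-1/116) = -59/116 ≈ -0.50862)
p(W(-3))*(M + 7) = -9*(-59/116 + 7) = -9*753/116 = -6777/116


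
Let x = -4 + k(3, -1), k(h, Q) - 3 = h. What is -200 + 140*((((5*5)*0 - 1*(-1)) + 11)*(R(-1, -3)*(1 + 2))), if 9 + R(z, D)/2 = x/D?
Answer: -97640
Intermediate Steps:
k(h, Q) = 3 + h
x = 2 (x = -4 + (3 + 3) = -4 + 6 = 2)
R(z, D) = -18 + 4/D (R(z, D) = -18 + 2*(2/D) = -18 + 4/D)
-200 + 140*((((5*5)*0 - 1*(-1)) + 11)*(R(-1, -3)*(1 + 2))) = -200 + 140*((((5*5)*0 - 1*(-1)) + 11)*((-18 + 4/(-3))*(1 + 2))) = -200 + 140*(((25*0 + 1) + 11)*((-18 + 4*(-1/3))*3)) = -200 + 140*(((0 + 1) + 11)*((-18 - 4/3)*3)) = -200 + 140*((1 + 11)*(-58/3*3)) = -200 + 140*(12*(-58)) = -200 + 140*(-696) = -200 - 97440 = -97640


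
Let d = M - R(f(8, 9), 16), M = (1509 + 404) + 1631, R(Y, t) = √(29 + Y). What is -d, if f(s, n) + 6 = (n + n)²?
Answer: -3544 + √347 ≈ -3525.4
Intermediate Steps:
f(s, n) = -6 + 4*n² (f(s, n) = -6 + (n + n)² = -6 + (2*n)² = -6 + 4*n²)
M = 3544 (M = 1913 + 1631 = 3544)
d = 3544 - √347 (d = 3544 - √(29 + (-6 + 4*9²)) = 3544 - √(29 + (-6 + 4*81)) = 3544 - √(29 + (-6 + 324)) = 3544 - √(29 + 318) = 3544 - √347 ≈ 3525.4)
-d = -(3544 - √347) = -3544 + √347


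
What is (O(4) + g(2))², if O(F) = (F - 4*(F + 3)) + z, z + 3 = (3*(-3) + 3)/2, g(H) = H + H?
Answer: 676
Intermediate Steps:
g(H) = 2*H
z = -6 (z = -3 + (3*(-3) + 3)/2 = -3 + (-9 + 3)*(½) = -3 - 6*½ = -3 - 3 = -6)
O(F) = -18 - 3*F (O(F) = (F - 4*(F + 3)) - 6 = (F - 4*(3 + F)) - 6 = (F + (-12 - 4*F)) - 6 = (-12 - 3*F) - 6 = -18 - 3*F)
(O(4) + g(2))² = ((-18 - 3*4) + 2*2)² = ((-18 - 12) + 4)² = (-30 + 4)² = (-26)² = 676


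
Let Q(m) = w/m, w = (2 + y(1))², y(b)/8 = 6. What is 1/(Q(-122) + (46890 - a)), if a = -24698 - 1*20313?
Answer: 61/5604711 ≈ 1.0884e-5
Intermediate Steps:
a = -45011 (a = -24698 - 20313 = -45011)
y(b) = 48 (y(b) = 8*6 = 48)
w = 2500 (w = (2 + 48)² = 50² = 2500)
Q(m) = 2500/m
1/(Q(-122) + (46890 - a)) = 1/(2500/(-122) + (46890 - 1*(-45011))) = 1/(2500*(-1/122) + (46890 + 45011)) = 1/(-1250/61 + 91901) = 1/(5604711/61) = 61/5604711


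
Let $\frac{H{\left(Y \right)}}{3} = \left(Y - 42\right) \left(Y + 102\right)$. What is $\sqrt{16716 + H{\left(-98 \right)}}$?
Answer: $2 \sqrt{3759} \approx 122.62$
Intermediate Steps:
$H{\left(Y \right)} = 3 \left(-42 + Y\right) \left(102 + Y\right)$ ($H{\left(Y \right)} = 3 \left(Y - 42\right) \left(Y + 102\right) = 3 \left(-42 + Y\right) \left(102 + Y\right)$)
$\sqrt{16716 + H{\left(-98 \right)}} = \sqrt{16716 + \left(-12852 + 3 \left(-98\right)^{2} + 180 \left(-98\right)\right)} = \sqrt{16716 - 1680} = \sqrt{15036} = 2 \sqrt{3759}$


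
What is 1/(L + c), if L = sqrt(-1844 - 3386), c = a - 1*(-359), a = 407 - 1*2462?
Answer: -848/1440823 - I*sqrt(5230)/2881646 ≈ -0.00058855 - 2.5096e-5*I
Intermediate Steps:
a = -2055 (a = 407 - 2462 = -2055)
c = -1696 (c = -2055 - 1*(-359) = -2055 + 359 = -1696)
L = I*sqrt(5230) (L = sqrt(-5230) = I*sqrt(5230) ≈ 72.319*I)
1/(L + c) = 1/(I*sqrt(5230) - 1696) = 1/(-1696 + I*sqrt(5230))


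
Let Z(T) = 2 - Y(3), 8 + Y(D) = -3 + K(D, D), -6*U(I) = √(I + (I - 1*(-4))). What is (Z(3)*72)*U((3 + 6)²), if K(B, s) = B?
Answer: -120*√166 ≈ -1546.1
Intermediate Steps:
U(I) = -√(4 + 2*I)/6 (U(I) = -√(I + (I - 1*(-4)))/6 = -√(I + (I + 4))/6 = -√(I + (4 + I))/6 = -√(4 + 2*I)/6)
Y(D) = -11 + D (Y(D) = -8 + (-3 + D) = -11 + D)
Z(T) = 10 (Z(T) = 2 - (-11 + 3) = 2 - 1*(-8) = 2 + 8 = 10)
(Z(3)*72)*U((3 + 6)²) = (10*72)*(-√(4 + 2*(3 + 6)²)/6) = 720*(-√(4 + 2*9²)/6) = 720*(-√(4 + 2*81)/6) = 720*(-√(4 + 162)/6) = 720*(-√166/6) = -120*√166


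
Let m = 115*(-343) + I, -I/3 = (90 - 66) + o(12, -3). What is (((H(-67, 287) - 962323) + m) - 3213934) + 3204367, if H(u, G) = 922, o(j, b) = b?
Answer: -1010476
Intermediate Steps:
I = -63 (I = -3*((90 - 66) - 3) = -3*(24 - 3) = -3*21 = -63)
m = -39508 (m = 115*(-343) - 63 = -39445 - 63 = -39508)
(((H(-67, 287) - 962323) + m) - 3213934) + 3204367 = (((922 - 962323) - 39508) - 3213934) + 3204367 = ((-961401 - 39508) - 3213934) + 3204367 = (-1000909 - 3213934) + 3204367 = -4214843 + 3204367 = -1010476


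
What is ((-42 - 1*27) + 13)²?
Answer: 3136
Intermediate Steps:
((-42 - 1*27) + 13)² = ((-42 - 27) + 13)² = (-69 + 13)² = (-56)² = 3136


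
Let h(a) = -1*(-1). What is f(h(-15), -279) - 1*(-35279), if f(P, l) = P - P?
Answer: 35279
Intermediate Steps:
h(a) = 1
f(P, l) = 0
f(h(-15), -279) - 1*(-35279) = 0 - 1*(-35279) = 0 + 35279 = 35279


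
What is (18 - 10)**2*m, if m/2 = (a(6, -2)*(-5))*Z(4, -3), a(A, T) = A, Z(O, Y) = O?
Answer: -15360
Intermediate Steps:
m = -240 (m = 2*((6*(-5))*4) = 2*(-30*4) = 2*(-120) = -240)
(18 - 10)**2*m = (18 - 10)**2*(-240) = 8**2*(-240) = 64*(-240) = -15360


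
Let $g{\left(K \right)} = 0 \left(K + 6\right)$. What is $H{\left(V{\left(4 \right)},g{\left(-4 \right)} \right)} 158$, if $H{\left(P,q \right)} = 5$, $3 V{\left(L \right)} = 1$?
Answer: $790$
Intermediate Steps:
$g{\left(K \right)} = 0$ ($g{\left(K \right)} = 0 \left(6 + K\right) = 0$)
$V{\left(L \right)} = \frac{1}{3}$ ($V{\left(L \right)} = \frac{1}{3} \cdot 1 = \frac{1}{3}$)
$H{\left(V{\left(4 \right)},g{\left(-4 \right)} \right)} 158 = 5 \cdot 158 = 790$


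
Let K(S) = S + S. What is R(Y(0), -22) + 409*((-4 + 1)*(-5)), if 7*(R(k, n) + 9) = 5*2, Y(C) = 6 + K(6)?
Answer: 42892/7 ≈ 6127.4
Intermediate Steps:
K(S) = 2*S
Y(C) = 18 (Y(C) = 6 + 2*6 = 6 + 12 = 18)
R(k, n) = -53/7 (R(k, n) = -9 + (5*2)/7 = -9 + (⅐)*10 = -9 + 10/7 = -53/7)
R(Y(0), -22) + 409*((-4 + 1)*(-5)) = -53/7 + 409*((-4 + 1)*(-5)) = -53/7 + 409*(-3*(-5)) = -53/7 + 409*15 = -53/7 + 6135 = 42892/7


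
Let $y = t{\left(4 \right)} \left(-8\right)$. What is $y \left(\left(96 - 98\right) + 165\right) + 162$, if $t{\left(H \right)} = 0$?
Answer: $162$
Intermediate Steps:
$y = 0$ ($y = 0 \left(-8\right) = 0$)
$y \left(\left(96 - 98\right) + 165\right) + 162 = 0 \left(\left(96 - 98\right) + 165\right) + 162 = 0 \left(-2 + 165\right) + 162 = 0 \cdot 163 + 162 = 0 + 162 = 162$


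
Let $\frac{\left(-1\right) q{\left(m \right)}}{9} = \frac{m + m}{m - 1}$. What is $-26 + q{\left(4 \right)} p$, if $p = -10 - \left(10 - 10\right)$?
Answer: $214$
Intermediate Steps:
$q{\left(m \right)} = - \frac{18 m}{-1 + m}$ ($q{\left(m \right)} = - 9 \frac{m + m}{m - 1} = - 9 \frac{2 m}{-1 + m} = - \frac{18 m}{-1 + m}$)
$p = -10$ ($p = -10 - 0 = -10 + 0 = -10$)
$-26 + q{\left(4 \right)} p = -26 + \left(-18\right) 4 \frac{1}{-1 + 4} \left(-10\right) = -26 + \left(-18\right) 4 \cdot \frac{1}{3} \left(-10\right) = -26 - -240 = -26 + 240 = 214$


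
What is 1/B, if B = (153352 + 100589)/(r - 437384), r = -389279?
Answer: -826663/253941 ≈ -3.2553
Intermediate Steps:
B = -253941/826663 (B = (153352 + 100589)/(-389279 - 437384) = 253941/(-826663) = 253941*(-1/826663) = -253941/826663 ≈ -0.30719)
1/B = 1/(-253941/826663) = -826663/253941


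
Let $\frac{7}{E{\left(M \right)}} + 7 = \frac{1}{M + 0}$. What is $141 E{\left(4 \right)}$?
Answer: $- \frac{1316}{9} \approx -146.22$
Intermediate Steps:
$E{\left(M \right)} = \frac{7}{-7 + \frac{1}{M}}$ ($E{\left(M \right)} = \frac{7}{-7 + \frac{1}{M + 0}} = \frac{7}{-7 + \frac{1}{M}}$)
$141 E{\left(4 \right)} = 141 \left(\left(-7\right) 4 \frac{1}{-1 + 7 \cdot 4}\right) = 141 \left(\left(-7\right) 4 \frac{1}{-1 + 28}\right) = 141 \left(\left(-7\right) 4 \cdot \frac{1}{27}\right) = 141 \left(- \frac{28}{27}\right) = - \frac{1316}{9}$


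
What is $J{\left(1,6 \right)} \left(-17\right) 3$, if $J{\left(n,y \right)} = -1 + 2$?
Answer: $-51$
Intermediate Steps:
$J{\left(n,y \right)} = 1$
$J{\left(1,6 \right)} \left(-17\right) 3 = 1 \left(-17\right) 3 = \left(-17\right) 3 = -51$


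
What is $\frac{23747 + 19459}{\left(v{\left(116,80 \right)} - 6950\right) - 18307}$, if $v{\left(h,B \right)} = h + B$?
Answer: $- \frac{2274}{1319} \approx -1.724$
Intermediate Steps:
$v{\left(h,B \right)} = B + h$
$\frac{23747 + 19459}{\left(v{\left(116,80 \right)} - 6950\right) - 18307} = \frac{23747 + 19459}{\left(\left(80 + 116\right) - 6950\right) - 18307} = \frac{43206}{\left(196 - 6950\right) - 18307} = \frac{43206}{-6754 - 18307} = \frac{43206}{-25061} = 43206 \left(- \frac{1}{25061}\right) = - \frac{2274}{1319}$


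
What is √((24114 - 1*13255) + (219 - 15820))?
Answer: I*√4742 ≈ 68.862*I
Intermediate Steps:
√((24114 - 1*13255) + (219 - 15820)) = √((24114 - 13255) - 15601) = √(10859 - 15601) = √(-4742) = I*√4742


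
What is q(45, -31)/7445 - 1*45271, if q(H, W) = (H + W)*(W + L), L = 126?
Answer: -67408253/1489 ≈ -45271.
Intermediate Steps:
q(H, W) = (126 + W)*(H + W) (q(H, W) = (H + W)*(W + 126) = (H + W)*(126 + W) = (126 + W)*(H + W))
q(45, -31)/7445 - 1*45271 = ((-31)**2 + 126*45 + 126*(-31) + 45*(-31))/7445 - 1*45271 = (961 + 5670 - 3906 - 1395)*(1/7445) - 45271 = 1330*(1/7445) - 45271 = 266/1489 - 45271 = -67408253/1489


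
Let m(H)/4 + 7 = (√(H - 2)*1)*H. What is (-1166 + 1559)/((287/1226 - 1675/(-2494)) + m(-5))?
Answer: -777739668454131/258132563335222 + 1148197007649765*I*√7/516265126670444 ≈ -3.0129 + 5.8843*I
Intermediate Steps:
m(H) = -28 + 4*H*√(-2 + H) (m(H) = -28 + 4*((√(H - 2)*1)*H) = -28 + 4*((√(-2 + H)*1)*H) = -28 + 4*(√(-2 + H)*H) = -28 + 4*(H*√(-2 + H)) = -28 + 4*H*√(-2 + H))
(-1166 + 1559)/((287/1226 - 1675/(-2494)) + m(-5)) = (-1166 + 1559)/((287/1226 - 1675/(-2494)) + (-28 + 4*(-5)*√(-2 - 5))) = 393/((287*(1/1226) - 1675*(-1/2494)) + (-28 + 4*(-5)*√(-7))) = 393/((287/1226 + 1675/2494) + (-28 + 4*(-5)*(I*√7))) = 393/(692332/764411 + (-28 - 20*I*√7)) = 393/(-20711176/764411 - 20*I*√7)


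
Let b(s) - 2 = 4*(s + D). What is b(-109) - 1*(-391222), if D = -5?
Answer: 390768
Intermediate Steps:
b(s) = -18 + 4*s (b(s) = 2 + 4*(s - 5) = 2 + 4*(-5 + s) = 2 + (-20 + 4*s) = -18 + 4*s)
b(-109) - 1*(-391222) = (-18 + 4*(-109)) - 1*(-391222) = (-18 - 436) + 391222 = -454 + 391222 = 390768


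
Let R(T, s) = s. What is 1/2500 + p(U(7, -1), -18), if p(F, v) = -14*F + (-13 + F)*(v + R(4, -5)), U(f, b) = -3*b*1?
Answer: 470001/2500 ≈ 188.00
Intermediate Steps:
U(f, b) = -3*b
p(F, v) = -14*F + (-13 + F)*(-5 + v) (p(F, v) = -14*F + (-13 + F)*(v - 5) = -14*F + (-13 + F)*(-5 + v))
1/2500 + p(U(7, -1), -18) = 1/2500 + (65 - (-57)*(-1) - 13*(-18) - 3*(-1)*(-18)) = 1/2500 + (65 - 19*3 + 234 + 3*(-18)) = 1/2500 + (65 - 57 + 234 - 54) = 1/2500 + 188 = 470001/2500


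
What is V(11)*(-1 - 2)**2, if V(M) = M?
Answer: 99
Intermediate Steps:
V(11)*(-1 - 2)**2 = 11*(-1 - 2)**2 = 11*(-3)**2 = 11*9 = 99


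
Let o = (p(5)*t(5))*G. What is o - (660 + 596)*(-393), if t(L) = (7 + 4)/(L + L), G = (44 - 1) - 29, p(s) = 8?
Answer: 2468656/5 ≈ 4.9373e+5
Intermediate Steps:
G = 14 (G = 43 - 29 = 14)
t(L) = 11/(2*L) (t(L) = 11/((2*L)) = 11*(1/(2*L)) = 11/(2*L))
o = 616/5 (o = (8*((11/2)/5))*14 = (8*((11/2)*(⅕)))*14 = (8*(11/10))*14 = (44/5)*14 = 616/5 ≈ 123.20)
o - (660 + 596)*(-393) = 616/5 - (660 + 596)*(-393) = 616/5 - 1256*(-393) = 616/5 - 1*(-493608) = 616/5 + 493608 = 2468656/5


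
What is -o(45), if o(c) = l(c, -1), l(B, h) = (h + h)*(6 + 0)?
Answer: 12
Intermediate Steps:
l(B, h) = 12*h (l(B, h) = (2*h)*6 = 12*h)
o(c) = -12 (o(c) = 12*(-1) = -12)
-o(45) = -1*(-12) = 12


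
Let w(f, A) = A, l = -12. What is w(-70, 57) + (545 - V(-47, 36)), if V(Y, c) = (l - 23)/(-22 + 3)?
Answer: 11403/19 ≈ 600.16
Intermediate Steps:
V(Y, c) = 35/19 (V(Y, c) = (-12 - 23)/(-22 + 3) = -35/(-19) = -35*(-1/19) = 35/19)
w(-70, 57) + (545 - V(-47, 36)) = 57 + (545 - 1*35/19) = 57 + (545 - 35/19) = 57 + 10320/19 = 11403/19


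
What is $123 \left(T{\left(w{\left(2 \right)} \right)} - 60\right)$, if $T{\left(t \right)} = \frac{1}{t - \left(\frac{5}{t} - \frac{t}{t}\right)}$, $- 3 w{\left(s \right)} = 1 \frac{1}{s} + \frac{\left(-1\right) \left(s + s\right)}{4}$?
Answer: $- \frac{1277478}{173} \approx -7384.3$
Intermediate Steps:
$w{\left(s \right)} = - \frac{1}{3 s} + \frac{s}{6}$ ($w{\left(s \right)} = - \frac{1 \frac{1}{s} + \frac{\left(-1\right) \left(s + s\right)}{4}}{3} = - \frac{\frac{1}{s} + - 2 s \frac{1}{4}}{3} = - \frac{\frac{1}{s} - \frac{s}{2}}{3} = - \frac{1}{3 s} + \frac{s}{6}$)
$T{\left(t \right)} = \frac{1}{1 + t - \frac{5}{t}}$ ($T{\left(t \right)} = \frac{1}{t + \left(1 - \frac{5}{t}\right)} = \frac{1}{1 + t - \frac{5}{t}}$)
$123 \left(T{\left(w{\left(2 \right)} \right)} - 60\right) = 123 \left(\frac{\frac{1}{6} \cdot \frac{1}{2} \left(-2 + 2^{2}\right)}{-5 + \frac{-2 + 2^{2}}{6 \cdot 2} + \left(\frac{-2 + 2^{2}}{6 \cdot 2}\right)^{2}} - 60\right) = 123 \left(\frac{\frac{1}{6} \cdot \frac{1}{2} \left(-2 + 4\right)}{-5 + \frac{1}{6} \cdot \frac{1}{2} \left(-2 + 4\right) + \left(\frac{1}{6} \cdot \frac{1}{2} \left(-2 + 4\right)\right)^{2}} - 60\right) = 123 \left(\frac{\frac{1}{6} \cdot \frac{1}{2} \cdot 2}{-5 + \frac{1}{6} \cdot \frac{1}{2} \cdot 2 + \left(\frac{1}{6} \cdot \frac{1}{2} \cdot 2\right)^{2}} - 60\right) = 123 \left(\frac{1}{6 \left(-5 + \frac{1}{6} + \left(\frac{1}{6}\right)^{2}\right)} - 60\right) = 123 \left(\frac{1}{6 \left(-5 + \frac{1}{6} + \frac{1}{36}\right)} - 60\right) = 123 \left(\frac{1}{6 \left(- \frac{173}{36}\right)} - 60\right) = 123 \left(\frac{1}{6} \left(- \frac{36}{173}\right) - 60\right) = 123 \left(- \frac{6}{173} - 60\right) = 123 \left(- \frac{10386}{173}\right) = - \frac{1277478}{173}$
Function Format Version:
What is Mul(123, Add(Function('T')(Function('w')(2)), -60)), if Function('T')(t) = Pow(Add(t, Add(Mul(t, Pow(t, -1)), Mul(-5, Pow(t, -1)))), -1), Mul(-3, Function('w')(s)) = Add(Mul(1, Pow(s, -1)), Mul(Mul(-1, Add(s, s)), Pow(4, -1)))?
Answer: Rational(-1277478, 173) ≈ -7384.3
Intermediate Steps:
Function('w')(s) = Add(Mul(Rational(-1, 3), Pow(s, -1)), Mul(Rational(1, 6), s)) (Function('w')(s) = Mul(Rational(-1, 3), Add(Mul(1, Pow(s, -1)), Mul(Mul(-1, Add(s, s)), Pow(4, -1)))) = Mul(Rational(-1, 3), Add(Pow(s, -1), Mul(Mul(-1, Mul(2, s)), Rational(1, 4)))) = Mul(Rational(-1, 3), Add(Pow(s, -1), Mul(Mul(-2, s), Rational(1, 4)))) = Mul(Rational(-1, 3), Add(Pow(s, -1), Mul(Rational(-1, 2), s))) = Add(Mul(Rational(-1, 3), Pow(s, -1)), Mul(Rational(1, 6), s)))
Function('T')(t) = Pow(Add(1, t, Mul(-5, Pow(t, -1))), -1) (Function('T')(t) = Pow(Add(t, Add(1, Mul(-5, Pow(t, -1)))), -1) = Pow(Add(1, t, Mul(-5, Pow(t, -1))), -1))
Mul(123, Add(Function('T')(Function('w')(2)), -60)) = Mul(123, Add(Mul(Mul(Rational(1, 6), Pow(2, -1), Add(-2, Pow(2, 2))), Pow(Add(-5, Mul(Rational(1, 6), Pow(2, -1), Add(-2, Pow(2, 2))), Pow(Mul(Rational(1, 6), Pow(2, -1), Add(-2, Pow(2, 2))), 2)), -1)), -60)) = Mul(123, Add(Mul(Mul(Rational(1, 6), Rational(1, 2), Add(-2, 4)), Pow(Add(-5, Mul(Rational(1, 6), Rational(1, 2), Add(-2, 4)), Pow(Mul(Rational(1, 6), Rational(1, 2), Add(-2, 4)), 2)), -1)), -60)) = Mul(123, Add(Mul(Mul(Rational(1, 6), Rational(1, 2), 2), Pow(Add(-5, Mul(Rational(1, 6), Rational(1, 2), 2), Pow(Mul(Rational(1, 6), Rational(1, 2), 2), 2)), -1)), -60)) = Mul(123, Add(Mul(Rational(1, 6), Pow(Add(-5, Rational(1, 6), Pow(Rational(1, 6), 2)), -1)), -60)) = Mul(123, Add(Mul(Rational(1, 6), Pow(Add(-5, Rational(1, 6), Rational(1, 36)), -1)), -60)) = Mul(123, Add(Mul(Rational(1, 6), Pow(Rational(-173, 36), -1)), -60)) = Mul(123, Add(Mul(Rational(1, 6), Rational(-36, 173)), -60)) = Mul(123, Add(Rational(-6, 173), -60)) = Mul(123, Rational(-10386, 173)) = Rational(-1277478, 173)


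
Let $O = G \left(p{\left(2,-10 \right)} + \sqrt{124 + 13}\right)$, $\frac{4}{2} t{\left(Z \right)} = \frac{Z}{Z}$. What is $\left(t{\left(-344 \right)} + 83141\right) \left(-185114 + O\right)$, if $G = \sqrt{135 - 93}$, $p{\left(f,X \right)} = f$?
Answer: $-15390655631 + \frac{166283 \sqrt{42} \left(2 + \sqrt{137}\right)}{2} \approx -1.5383 \cdot 10^{10}$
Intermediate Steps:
$G = \sqrt{42} \approx 6.4807$
$t{\left(Z \right)} = \frac{1}{2}$ ($t{\left(Z \right)} = \frac{Z \frac{1}{Z}}{2} = \frac{1}{2} \cdot 1 = \frac{1}{2}$)
$O = \sqrt{42} \left(2 + \sqrt{137}\right)$ ($O = \sqrt{42} \left(2 + \sqrt{124 + 13}\right) = \sqrt{42} \left(2 + \sqrt{137}\right) \approx 88.817$)
$\left(t{\left(-344 \right)} + 83141\right) \left(-185114 + O\right) = \left(\frac{1}{2} + 83141\right) \left(-185114 + \sqrt{42} \left(2 + \sqrt{137}\right)\right) = \frac{166283 \left(-185114 + \sqrt{42} \left(2 + \sqrt{137}\right)\right)}{2} = -15390655631 + \frac{166283 \sqrt{42} \left(2 + \sqrt{137}\right)}{2}$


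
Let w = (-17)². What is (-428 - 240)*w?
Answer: -193052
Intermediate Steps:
w = 289
(-428 - 240)*w = (-428 - 240)*289 = -668*289 = -193052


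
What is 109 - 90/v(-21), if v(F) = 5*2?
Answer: 100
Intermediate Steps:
v(F) = 10
109 - 90/v(-21) = 109 - 90/10 = 109 - 90*⅒ = 109 - 9 = 100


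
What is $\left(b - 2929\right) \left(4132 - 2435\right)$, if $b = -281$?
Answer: $-5447370$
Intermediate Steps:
$\left(b - 2929\right) \left(4132 - 2435\right) = \left(-281 - 2929\right) \left(4132 - 2435\right) = - 3210 \left(4132 - 2435\right) = \left(-3210\right) 1697 = -5447370$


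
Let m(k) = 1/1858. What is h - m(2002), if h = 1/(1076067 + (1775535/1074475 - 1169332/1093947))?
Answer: -126264603526612637/235005407165528195876 ≈ -0.00053728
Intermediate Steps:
h = 235083740565/252965992643195044 (h = 1/(1076067 + (1775535*(1/1074475) - 1169332*1/1093947)) = 1/(1076067 + (355107/214895 - 1169332/1093947)) = 1/(1076067 + 137184637189/235083740565) = 1/(252965992643195044/235083740565) = 235083740565/252965992643195044 ≈ 9.2931e-7)
m(k) = 1/1858
h - m(2002) = 235083740565/252965992643195044 - 1*1/1858 = 235083740565/252965992643195044 - 1/1858 = -126264603526612637/235005407165528195876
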